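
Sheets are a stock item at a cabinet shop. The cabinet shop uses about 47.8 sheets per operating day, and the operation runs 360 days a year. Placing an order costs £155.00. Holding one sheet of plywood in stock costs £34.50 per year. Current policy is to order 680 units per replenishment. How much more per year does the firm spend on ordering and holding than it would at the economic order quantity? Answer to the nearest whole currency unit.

Annual demand D = 47.8 × 360 = 17,208.
EOQ = √(2DS/H) = √(2 × 17,208 × 155 / 34.5) ≈ 393.22.
Cost at Q* = (D/Q*)S + (Q*/2)H = √(2DSH) ≈ £13,566.12.
Cost at Q = 680: (17,208/680)×155 + (680/2)×34.5 = £3,922.41 + £11,730.00 = £15,652.41.
Excess = £15,652.41 − £13,566.12 = £2,086.29.

Extra cost ≈ £2,086 per year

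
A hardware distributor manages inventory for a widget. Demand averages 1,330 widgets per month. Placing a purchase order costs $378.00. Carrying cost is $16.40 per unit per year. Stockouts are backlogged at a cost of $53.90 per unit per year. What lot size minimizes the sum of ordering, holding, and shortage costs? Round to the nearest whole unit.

Q* ≈ 980 widgets

Annual demand D = 1,330 × 12 = 15,960.
With planned backorders, Q* = √(2DS/H) · √((H+B)/B).
√(2DS/H) = √(2 × 15,960 × 378 / 16.4) = 857.740.
√((H+B)/B) = √((16.4+53.9)/53.9) = 1.1420.
Q* ≈ 979.577.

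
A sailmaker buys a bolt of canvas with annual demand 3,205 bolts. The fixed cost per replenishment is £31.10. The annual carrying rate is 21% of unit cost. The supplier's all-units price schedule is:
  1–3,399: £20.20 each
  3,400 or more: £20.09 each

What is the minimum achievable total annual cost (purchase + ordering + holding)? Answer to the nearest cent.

Holding cost per unit per year at price C is H = 0.21·C.
For each price level, check whether its EOQ is feasible; otherwise the best quantity at that price is the breakpoint.
EOQ at £20.20 = 216.8 (feasible in tier 1): TC = 3,205×£20.20 + (3,205/216.8)×31.1 + (216.8/2)×0.21×£20.20 = £65,660.59.
EOQ at £20.09 = 217.4 < 3400, so use break Q=3400: TC = 3,205×£20.09 + (3,205/3400.0)×31.1 + (3400.0/2)×0.21×£20.09 = £71,589.90.
Lowest total cost among the candidates is at Q = 216.8.

TC* ≈ £65,660.59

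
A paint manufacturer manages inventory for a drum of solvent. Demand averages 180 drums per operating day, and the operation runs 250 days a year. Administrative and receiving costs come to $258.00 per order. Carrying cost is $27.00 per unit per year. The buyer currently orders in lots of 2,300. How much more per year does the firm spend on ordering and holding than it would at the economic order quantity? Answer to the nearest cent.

Annual demand D = 180 × 250 = 45,000.
EOQ = √(2DS/H) = √(2 × 45,000 × 258 / 27) ≈ 927.36.
Cost at Q* = (D/Q*)S + (Q*/2)H = √(2DSH) ≈ $25,038.77.
Cost at Q = 2,300: (45,000/2,300)×258 + (2,300/2)×27 = $5,047.83 + $31,050.00 = $36,097.83.
Excess = $36,097.83 − $25,038.77 = $11,059.06.

Extra cost ≈ $11,059.06 per year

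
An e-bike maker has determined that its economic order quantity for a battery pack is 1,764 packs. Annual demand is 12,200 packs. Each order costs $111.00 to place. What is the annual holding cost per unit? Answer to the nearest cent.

H ≈ $0.87

The basic EOQ model gives Q* = √(2DS/H); rearrange for the unknown.
From Q* = √(2DS/H): H = 2DS / Q*² = 2 × 12,200 × 111 / 1,764² = 0.8704.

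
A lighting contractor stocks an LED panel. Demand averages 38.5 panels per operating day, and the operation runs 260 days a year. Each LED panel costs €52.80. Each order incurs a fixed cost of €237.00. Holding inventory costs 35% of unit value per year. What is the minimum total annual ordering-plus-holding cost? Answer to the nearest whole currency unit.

Annual demand D = 38.5 × 260 = 10,010.
Holding cost H = 0.35 × €52.80 = €18.4800 per unit per year.
The optimal lot size = √(2DS/H) = √(2 × 10,010 × 237 / 18.48) ≈ 506.71.
At the optimum the two cost components are equal, so total cost = 2·(Q*/2)H = Q*·H.
Minimum total = √(2DSH) = √(2 × 10,010 × 237 × 18.48) ≈ 9363.909.

TC* ≈ €9,364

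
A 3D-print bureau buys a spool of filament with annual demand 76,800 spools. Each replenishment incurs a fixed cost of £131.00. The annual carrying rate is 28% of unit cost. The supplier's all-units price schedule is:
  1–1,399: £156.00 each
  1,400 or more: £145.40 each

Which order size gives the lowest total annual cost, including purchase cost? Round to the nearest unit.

Q* ≈ 1,400 spools

Holding cost per unit per year at price C is H = 0.28·C.
For each price level, check whether its EOQ is feasible; otherwise the best quantity at that price is the breakpoint.
EOQ at £156.00 = 678.7 (feasible in tier 1): TC = 76,800×£156.00 + (76,800/678.7)×131 + (678.7/2)×0.28×£156.00 = £12,010,446.44.
EOQ at £145.40 = 703.0 < 1400, so use break Q=1400: TC = 76,800×£145.40 + (76,800/1400.0)×131 + (1400.0/2)×0.28×£145.40 = £11,202,404.69.
Lowest total cost is £11,202,404.69 at Q = 1400.0.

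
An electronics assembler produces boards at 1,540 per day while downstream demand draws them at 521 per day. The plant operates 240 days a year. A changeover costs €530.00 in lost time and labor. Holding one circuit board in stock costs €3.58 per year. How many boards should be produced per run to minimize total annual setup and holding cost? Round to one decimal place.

Annual demand D = 521 × 240 = 125,040.
Production build-up factor (1 − d/p) = 1 − 521/1,540 = 0.6617.
Q* = √(2DS / (H(1 − d/p))) = √(2 × 125,040 × 530 / (3.58 × 0.6617)).
= √(132,542,400 / 2.3688) ≈ 7480.130.

Q* ≈ 7,480.1 boards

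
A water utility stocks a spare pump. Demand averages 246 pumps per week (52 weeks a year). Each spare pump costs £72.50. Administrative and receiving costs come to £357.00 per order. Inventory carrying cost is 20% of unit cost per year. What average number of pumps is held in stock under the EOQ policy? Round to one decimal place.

Annual demand D = 246 × 52 = 12,792.
Holding cost H = 0.20 × £72.50 = £14.5000 per unit per year.
Q* = √(2DS/H) = √(2 × 12,792 × 357 / 14.5) ≈ 793.66.
Average inventory = Q*/2 ≈ 793.66 / 2 = 396.830.

Average inventory ≈ 396.8 pumps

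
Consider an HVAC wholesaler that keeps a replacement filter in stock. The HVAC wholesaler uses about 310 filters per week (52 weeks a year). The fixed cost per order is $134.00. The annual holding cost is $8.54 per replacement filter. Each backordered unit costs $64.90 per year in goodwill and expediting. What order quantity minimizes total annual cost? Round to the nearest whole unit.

Annual demand D = 310 × 52 = 16,120.
With planned backorders, Q* = √(2DS/H) · √((H+B)/B).
√(2DS/H) = √(2 × 16,120 × 134 / 8.54) = 711.248.
√((H+B)/B) = √((8.54+64.9)/64.9) = 1.0638.
Q* ≈ 756.598.

Q* ≈ 757 filters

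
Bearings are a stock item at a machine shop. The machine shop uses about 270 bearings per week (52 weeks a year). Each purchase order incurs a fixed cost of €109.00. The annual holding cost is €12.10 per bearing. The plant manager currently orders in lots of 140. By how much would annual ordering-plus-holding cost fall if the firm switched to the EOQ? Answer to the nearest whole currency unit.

Annual demand D = 270 × 52 = 14,040.
EOQ = √(2DS/H) = √(2 × 14,040 × 109 / 12.1) ≈ 502.94.
Cost at Q* = (D/Q*)S + (Q*/2)H = √(2DSH) ≈ €6,085.62.
Cost at Q = 140: (14,040/140)×109 + (140/2)×12.1 = €10,931.14 + €847.00 = €11,778.14.
Excess = €11,778.14 − €6,085.62 = €5,692.53.

Extra cost ≈ €5,693 per year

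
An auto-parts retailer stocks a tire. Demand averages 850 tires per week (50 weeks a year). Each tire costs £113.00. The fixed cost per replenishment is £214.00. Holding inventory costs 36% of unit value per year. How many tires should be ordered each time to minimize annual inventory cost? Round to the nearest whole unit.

Annual demand D = 850 × 50 = 42,500.
Holding cost H = 0.36 × £113.00 = £40.6800 per unit per year.
EOQ = √(2DS / H) = √(2 × 42,500 × 214 / 40.68).
= √(18,190,000 / 40.68) = √447,148.4759 ≈ 668.692.

Q* ≈ 669 tires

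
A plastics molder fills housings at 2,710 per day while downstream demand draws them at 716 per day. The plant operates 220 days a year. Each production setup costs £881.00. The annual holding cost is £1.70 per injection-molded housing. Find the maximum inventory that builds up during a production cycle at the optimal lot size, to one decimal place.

Annual demand D = 716 × 220 = 157,520.
Production build-up factor (1 − d/p) = 1 − 716/2,710 = 0.7358.
Q* = √(2DS / (H(1 − d/p))) = √(2 × 157,520 × 881 / (1.7 × 0.7358)).
= √(277,550,240 / 1.2508) ≈ 14895.957.
Maximum inventory = Q*(1 − d/p) = 14895.957 × 0.7358 ≈ 10960.346.

I_max ≈ 10,960.3 housings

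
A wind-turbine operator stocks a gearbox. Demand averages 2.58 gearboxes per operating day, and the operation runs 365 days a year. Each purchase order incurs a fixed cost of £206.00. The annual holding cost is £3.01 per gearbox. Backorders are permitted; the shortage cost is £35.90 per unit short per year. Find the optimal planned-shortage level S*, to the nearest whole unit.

S* ≈ 29 gearboxes

Annual demand D = 2.58 × 365 = 941.7.
With planned backorders, Q* = √(2DS/H) · √((H+B)/B).
√(2DS/H) = √(2 × 941.7 × 206 / 3.01) = 359.022.
√((H+B)/B) = √((3.01+35.9)/35.9) = 1.0411.
Q* ≈ 373.771.
S* = Q* · H/(H+B) = 373.771 × 3.01/38.91 ≈ 28.914.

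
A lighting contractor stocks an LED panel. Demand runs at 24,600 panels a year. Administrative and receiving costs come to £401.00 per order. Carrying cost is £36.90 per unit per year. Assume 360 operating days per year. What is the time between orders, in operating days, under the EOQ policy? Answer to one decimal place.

T ≈ 10.7 days

EOQ = √(2DS/H) = √(2 × 24,600 × 401 / 36.9) ≈ 731.21.
Cycle time = Q*/D × 360 = 731.21 / 24,600 × 360 ≈ 10.701 days.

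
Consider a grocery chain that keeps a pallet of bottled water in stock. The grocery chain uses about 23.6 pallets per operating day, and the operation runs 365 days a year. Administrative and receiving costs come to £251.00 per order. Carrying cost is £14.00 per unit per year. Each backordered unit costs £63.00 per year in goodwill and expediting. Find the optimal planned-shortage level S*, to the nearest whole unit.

S* ≈ 112 pallets

Annual demand D = 23.6 × 365 = 8,614.
With planned backorders, Q* = √(2DS/H) · √((H+B)/B).
√(2DS/H) = √(2 × 8,614 × 251 / 14) = 555.764.
√((H+B)/B) = √((14+63)/63) = 1.1055.
Q* ≈ 614.420.
S* = Q* · H/(H+B) = 614.420 × 14/77 ≈ 111.713.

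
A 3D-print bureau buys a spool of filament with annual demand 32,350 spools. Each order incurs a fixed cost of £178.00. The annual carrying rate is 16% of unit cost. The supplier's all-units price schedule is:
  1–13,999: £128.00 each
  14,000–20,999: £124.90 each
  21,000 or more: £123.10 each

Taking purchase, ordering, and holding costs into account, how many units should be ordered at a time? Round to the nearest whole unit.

Q* ≈ 750 spools

Holding cost per unit per year at price C is H = 0.16·C.
Evaluate total cost at each tier's feasible EOQ or, if the EOQ is below the tier, at the tier's minimum quantity.
EOQ at £128.00 = 749.9 (feasible in tier 1): TC = 32,350×£128.00 + (32,350/749.9)×178 + (749.9/2)×0.16×£128.00 = £4,156,157.73.
EOQ at £124.90 = 759.1 < 14000, so use break Q=14000: TC = 32,350×£124.90 + (32,350/14000.0)×178 + (14000.0/2)×0.16×£124.90 = £4,180,814.31.
EOQ at £123.10 = 764.7 < 21000, so use break Q=21000: TC = 32,350×£123.10 + (32,350/21000.0)×178 + (21000.0/2)×0.16×£123.10 = £4,189,367.20.
Lowest total cost is £4,156,157.73 at Q = 749.9.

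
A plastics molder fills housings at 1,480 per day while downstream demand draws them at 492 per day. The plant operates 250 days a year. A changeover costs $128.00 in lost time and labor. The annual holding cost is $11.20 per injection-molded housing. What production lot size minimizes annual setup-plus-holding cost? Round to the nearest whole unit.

Annual demand D = 492 × 250 = 123,000.
Production build-up factor (1 − d/p) = 1 − 492/1,480 = 0.6676.
Q* = √(2DS / (H(1 − d/p))) = √(2 × 123,000 × 128 / (11.2 × 0.6676)).
= √(31,488,000 / 7.4768) ≈ 2052.182.

Q* ≈ 2,052 housings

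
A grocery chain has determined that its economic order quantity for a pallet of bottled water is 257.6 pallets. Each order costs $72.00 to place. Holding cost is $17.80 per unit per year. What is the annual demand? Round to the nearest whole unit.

Squaring Q* = √(2DS/H) gives Q*² = 2DS/H.
From Q* = √(2DS/H): D = Q*²H / (2S) = 257.6² × 17.8 / (2 × 72) = 8202.556.

D ≈ 8,203 pallets per year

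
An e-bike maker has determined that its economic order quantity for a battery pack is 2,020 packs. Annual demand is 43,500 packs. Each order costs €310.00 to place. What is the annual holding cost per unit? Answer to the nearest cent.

H ≈ €6.61

Squaring Q* = √(2DS/H) gives Q*² = 2DS/H.
From Q* = √(2DS/H): H = 2DS / Q*² = 2 × 43,500 × 310 / 2,020² = 6.6096.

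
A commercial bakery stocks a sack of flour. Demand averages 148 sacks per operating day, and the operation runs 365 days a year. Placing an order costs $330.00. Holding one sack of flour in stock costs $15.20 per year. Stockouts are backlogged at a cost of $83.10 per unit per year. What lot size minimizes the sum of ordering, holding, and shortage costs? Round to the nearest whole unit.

Annual demand D = 148 × 365 = 54,020.
With planned backorders, Q* = √(2DS/H) · √((H+B)/B).
√(2DS/H) = √(2 × 54,020 × 330 / 15.2) = 1531.537.
√((H+B)/B) = √((15.2+83.1)/83.1) = 1.0876.
Q* ≈ 1665.727.

Q* ≈ 1,666 sacks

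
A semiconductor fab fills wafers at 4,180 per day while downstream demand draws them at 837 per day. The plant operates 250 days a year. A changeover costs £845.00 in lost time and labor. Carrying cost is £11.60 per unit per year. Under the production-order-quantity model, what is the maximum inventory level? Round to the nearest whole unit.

I_max ≈ 4,938 wafers

Annual demand D = 837 × 250 = 209,250.
Production build-up factor (1 − d/p) = 1 − 837/4,180 = 0.7998.
Q* = √(2DS / (H(1 − d/p))) = √(2 × 209,250 × 845 / (11.6 × 0.7998)).
= √(353,632,500 / 9.2772) ≈ 6174.006.
Maximum inventory = Q*(1 − d/p) = 6174.006 × 0.7998 ≈ 4937.728.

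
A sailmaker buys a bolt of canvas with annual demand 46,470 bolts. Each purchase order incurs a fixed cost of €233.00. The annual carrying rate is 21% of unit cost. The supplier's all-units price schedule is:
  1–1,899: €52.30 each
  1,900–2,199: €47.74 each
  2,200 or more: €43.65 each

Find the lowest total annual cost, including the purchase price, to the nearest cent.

Holding cost per unit per year at price C is H = 0.21·C.
Candidates are each tier's EOQ (if it falls in that tier) and each price-break quantity.
EOQ at €52.30 = 1404.2 (feasible in tier 1): TC = 46,470×€52.30 + (46,470/1404.2)×233 + (1404.2/2)×0.21×€52.30 = €2,445,802.97.
EOQ at €47.74 = 1469.7 < 1900, so use break Q=1900: TC = 46,470×€47.74 + (46,470/1900.0)×233 + (1900.0/2)×0.21×€47.74 = €2,233,700.62.
EOQ at €43.65 = 1537.0 < 2200, so use break Q=2200: TC = 46,470×€43.65 + (46,470/2200.0)×233 + (2200.0/2)×0.21×€43.65 = €2,043,420.25.
Lowest total cost among the candidates is at Q = 2200.0.

TC* ≈ €2,043,420.25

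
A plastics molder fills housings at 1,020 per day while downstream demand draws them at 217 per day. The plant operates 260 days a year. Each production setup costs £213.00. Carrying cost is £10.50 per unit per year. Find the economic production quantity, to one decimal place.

Q* ≈ 1,705.2 housings

Annual demand D = 217 × 260 = 56,420.
Production build-up factor (1 − d/p) = 1 − 217/1,020 = 0.7873.
Q* = √(2DS / (H(1 − d/p))) = √(2 × 56,420 × 213 / (10.5 × 0.7873)).
= √(24,034,920 / 8.2662) ≈ 1705.175.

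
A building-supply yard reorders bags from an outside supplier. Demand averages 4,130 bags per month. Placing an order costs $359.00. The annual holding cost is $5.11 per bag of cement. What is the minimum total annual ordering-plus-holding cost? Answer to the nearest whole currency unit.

Annual demand D = 4,130 × 12 = 49,560.
The optimal lot size = √(2DS/H) = √(2 × 49,560 × 359 / 5.11) ≈ 2638.87.
At the optimum the two cost components are equal, so total cost = 2·(Q*/2)H = Q*·H.
Minimum total = √(2DSH) = √(2 × 49,560 × 359 × 5.11) ≈ 13484.608.

TC* ≈ $13,485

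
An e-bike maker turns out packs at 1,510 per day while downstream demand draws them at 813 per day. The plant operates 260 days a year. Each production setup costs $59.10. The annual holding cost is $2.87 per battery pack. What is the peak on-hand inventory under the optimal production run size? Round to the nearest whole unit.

I_max ≈ 2,005 packs

Annual demand D = 813 × 260 = 211,380.
Production build-up factor (1 − d/p) = 1 − 813/1,510 = 0.4616.
Q* = √(2DS / (H(1 − d/p))) = √(2 × 211,380 × 59.1 / (2.87 × 0.4616)).
= √(24,985,116 / 1.3248) ≈ 4342.820.
Maximum inventory = Q*(1 − d/p) = 4342.820 × 0.4616 ≈ 2004.600.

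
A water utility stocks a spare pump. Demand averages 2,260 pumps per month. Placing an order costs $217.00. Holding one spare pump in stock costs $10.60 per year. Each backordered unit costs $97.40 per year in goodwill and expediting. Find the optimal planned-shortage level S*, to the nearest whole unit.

Annual demand D = 2,260 × 12 = 27,120.
With planned backorders, Q* = √(2DS/H) · √((H+B)/B).
√(2DS/H) = √(2 × 27,120 × 217 / 10.6) = 1053.748.
√((H+B)/B) = √((10.6+97.4)/97.4) = 1.0530.
Q* ≈ 1109.607.
S* = Q* · H/(H+B) = 1109.607 × 10.6/108 ≈ 108.906.

S* ≈ 109 pumps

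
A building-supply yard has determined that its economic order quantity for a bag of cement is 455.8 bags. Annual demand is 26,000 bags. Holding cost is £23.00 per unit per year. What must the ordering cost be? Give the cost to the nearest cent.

Squaring Q* = √(2DS/H) gives Q*² = 2DS/H.
From Q* = √(2DS/H): S = Q*²H / (2D) = 455.8² × 23 / (2 × 26,000) = 91.8910.

S ≈ £91.89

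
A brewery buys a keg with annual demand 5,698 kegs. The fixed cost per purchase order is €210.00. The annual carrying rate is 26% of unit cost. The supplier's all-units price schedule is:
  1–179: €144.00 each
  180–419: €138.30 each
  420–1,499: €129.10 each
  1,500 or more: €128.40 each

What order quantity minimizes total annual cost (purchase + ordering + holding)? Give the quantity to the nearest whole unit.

Holding cost per unit per year at price C is H = 0.26·C.
Candidates are each tier's EOQ (if it falls in that tier) and each price-break quantity.
Tier 1 (€144.00): EOQ = 252.8 exceeds tier's upper bound 179, so this tier is dominated.
EOQ at €138.30 = 258.0 (feasible in tier 2): TC = 5,698×€138.30 + (5,698/258.0)×210 + (258.0/2)×0.26×€138.30 = €797,309.89.
EOQ at €129.10 = 267.0 < 420, so use break Q=420: TC = 5,698×€129.10 + (5,698/420.0)×210 + (420.0/2)×0.26×€129.10 = €745,509.66.
EOQ at €128.40 = 267.7 < 1500, so use break Q=1500: TC = 5,698×€128.40 + (5,698/1500.0)×210 + (1500.0/2)×0.26×€128.40 = €757,458.92.
Lowest total cost is €745,509.66 at Q = 420.0.

Q* ≈ 420 kegs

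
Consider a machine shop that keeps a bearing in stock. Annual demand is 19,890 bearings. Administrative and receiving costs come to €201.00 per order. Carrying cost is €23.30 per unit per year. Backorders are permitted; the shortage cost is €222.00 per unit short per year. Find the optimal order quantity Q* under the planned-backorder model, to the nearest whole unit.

Q* ≈ 616 bearings

With planned backorders, Q* = √(2DS/H) · √((H+B)/B).
√(2DS/H) = √(2 × 19,890 × 201 / 23.3) = 585.804.
√((H+B)/B) = √((23.3+222)/222) = 1.0512.
Q* ≈ 615.779.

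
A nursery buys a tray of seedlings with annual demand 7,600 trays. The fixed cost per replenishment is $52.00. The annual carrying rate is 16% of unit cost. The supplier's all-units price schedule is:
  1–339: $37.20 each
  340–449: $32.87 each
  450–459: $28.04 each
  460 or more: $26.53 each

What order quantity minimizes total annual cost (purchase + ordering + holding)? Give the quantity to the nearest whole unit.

Holding cost per unit per year at price C is H = 0.16·C.
Candidates are each tier's EOQ (if it falls in that tier) and each price-break quantity.
Tier 1 ($37.20): EOQ = 364.4 exceeds tier's upper bound 339, so this tier is dominated.
EOQ at $32.87 = 387.7 (feasible in tier 2): TC = 7,600×$32.87 + (7,600/387.7)×52 + (387.7/2)×0.16×$32.87 = $251,850.84.
EOQ at $28.04 = 419.7 < 450, so use break Q=450: TC = 7,600×$28.04 + (7,600/450.0)×52 + (450.0/2)×0.16×$28.04 = $214,991.66.
EOQ at $26.53 = 431.5 < 460, so use break Q=460: TC = 7,600×$26.53 + (7,600/460.0)×52 + (460.0/2)×0.16×$26.53 = $203,463.43.
Lowest total cost is $203,463.43 at Q = 460.0.

Q* ≈ 460 trays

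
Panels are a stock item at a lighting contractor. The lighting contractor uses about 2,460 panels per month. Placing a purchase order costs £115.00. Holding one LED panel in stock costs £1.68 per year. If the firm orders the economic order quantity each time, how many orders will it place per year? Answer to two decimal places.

Annual demand D = 2,460 × 12 = 29,520.
EOQ = √(2DS/H) = √(2 × 29,520 × 115 / 1.68) ≈ 2010.33.
Orders per year = D / Q* = 29,520 / 2010.33 ≈ 14.684.

N ≈ 14.68 orders per year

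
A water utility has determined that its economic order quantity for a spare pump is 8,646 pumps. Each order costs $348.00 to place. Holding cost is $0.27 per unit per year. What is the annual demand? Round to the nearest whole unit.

D ≈ 28,999 pumps per year

Invert the EOQ relation Q*² = 2DS/H.
From Q* = √(2DS/H): D = Q*²H / (2S) = 8,646² × 0.27 / (2 × 348) = 28999.131.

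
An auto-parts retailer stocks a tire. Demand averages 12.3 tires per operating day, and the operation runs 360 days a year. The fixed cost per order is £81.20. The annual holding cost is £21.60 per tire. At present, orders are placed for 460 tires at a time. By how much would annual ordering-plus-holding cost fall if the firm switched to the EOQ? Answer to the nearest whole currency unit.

Extra cost ≈ £1,808 per year

Annual demand D = 12.3 × 360 = 4,428.
EOQ = √(2DS/H) = √(2 × 4,428 × 81.2 / 21.6) ≈ 182.46.
Cost at Q* = (D/Q*)S + (Q*/2)H = √(2DSH) ≈ £3,941.16.
Cost at Q = 460: (4,428/460)×81.2 + (460/2)×21.6 = £781.64 + £4,968.00 = £5,749.64.
Excess = £5,749.64 − £3,941.16 = £1,808.48.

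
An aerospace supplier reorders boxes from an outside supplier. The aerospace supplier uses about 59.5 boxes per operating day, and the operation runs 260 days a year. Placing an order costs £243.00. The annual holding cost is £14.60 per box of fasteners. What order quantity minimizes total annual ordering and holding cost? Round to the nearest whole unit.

Q* ≈ 718 boxes

Annual demand D = 59.5 × 260 = 15,470.
EOQ = √(2DS / H) = √(2 × 15,470 × 243 / 14.6).
= √(7,518,420 / 14.6) = √514,960.274 ≈ 717.607.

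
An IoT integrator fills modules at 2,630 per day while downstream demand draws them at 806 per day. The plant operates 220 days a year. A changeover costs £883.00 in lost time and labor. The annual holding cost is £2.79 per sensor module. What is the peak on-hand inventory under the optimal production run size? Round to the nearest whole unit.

Annual demand D = 806 × 220 = 177,320.
Production build-up factor (1 − d/p) = 1 − 806/2,630 = 0.6935.
Q* = √(2DS / (H(1 − d/p))) = √(2 × 177,320 × 883 / (2.79 × 0.6935)).
= √(313,147,120 / 1.935) ≈ 12721.478.
Maximum inventory = Q*(1 − d/p) = 12721.478 × 0.6935 ≈ 8822.804.

I_max ≈ 8,823 modules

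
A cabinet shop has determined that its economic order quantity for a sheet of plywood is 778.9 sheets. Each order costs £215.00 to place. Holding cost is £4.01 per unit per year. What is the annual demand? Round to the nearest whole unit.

D ≈ 5,658 sheets per year

Squaring Q* = √(2DS/H) gives Q*² = 2DS/H.
From Q* = √(2DS/H): D = Q*²H / (2S) = 778.9² × 4.01 / (2 × 215) = 5657.692.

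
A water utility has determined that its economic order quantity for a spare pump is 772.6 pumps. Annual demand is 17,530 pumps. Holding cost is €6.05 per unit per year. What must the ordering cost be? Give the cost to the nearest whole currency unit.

S ≈ €103

The basic EOQ model gives Q* = √(2DS/H); rearrange for the unknown.
From Q* = √(2DS/H): S = Q*²H / (2D) = 772.6² × 6.05 / (2 × 17,530) = 103.0037.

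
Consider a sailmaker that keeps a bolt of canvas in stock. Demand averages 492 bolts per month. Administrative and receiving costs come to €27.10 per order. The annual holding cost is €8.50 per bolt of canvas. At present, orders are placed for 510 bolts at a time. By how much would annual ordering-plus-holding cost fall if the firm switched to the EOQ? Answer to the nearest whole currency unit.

Annual demand D = 492 × 12 = 5,904.
EOQ = √(2DS/H) = √(2 × 5,904 × 27.1 / 8.5) ≈ 194.03.
Cost at Q* = (D/Q*)S + (Q*/2)H = √(2DSH) ≈ €1,649.23.
Cost at Q = 510: (5,904/510)×27.1 + (510/2)×8.5 = €313.72 + €2,167.50 = €2,481.22.
Excess = €2,481.22 − €1,649.23 = €831.99.

Extra cost ≈ €832 per year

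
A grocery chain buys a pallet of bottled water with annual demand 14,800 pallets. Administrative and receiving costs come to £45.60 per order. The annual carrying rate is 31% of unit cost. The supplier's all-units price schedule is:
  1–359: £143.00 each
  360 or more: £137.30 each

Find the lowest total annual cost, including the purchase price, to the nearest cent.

Holding cost per unit per year at price C is H = 0.31·C.
For each price level, check whether its EOQ is feasible; otherwise the best quantity at that price is the breakpoint.
EOQ at £143.00 = 174.5 (feasible in tier 1): TC = 14,800×£143.00 + (14,800/174.5)×45.6 + (174.5/2)×0.31×£143.00 = £2,124,135.30.
EOQ at £137.30 = 178.1 < 360, so use break Q=360: TC = 14,800×£137.30 + (14,800/360.0)×45.6 + (360.0/2)×0.31×£137.30 = £2,041,576.01.
Lowest total cost among the candidates is at Q = 360.0.

TC* ≈ £2,041,576.01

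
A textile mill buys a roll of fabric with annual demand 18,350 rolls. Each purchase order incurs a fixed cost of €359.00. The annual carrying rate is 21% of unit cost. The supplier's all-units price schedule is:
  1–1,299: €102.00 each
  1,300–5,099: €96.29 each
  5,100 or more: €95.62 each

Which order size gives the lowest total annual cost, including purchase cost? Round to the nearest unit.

Q* ≈ 1,300 rolls

Holding cost per unit per year at price C is H = 0.21·C.
Candidates are each tier's EOQ (if it falls in that tier) and each price-break quantity.
EOQ at €102.00 = 784.3 (feasible in tier 1): TC = 18,350×€102.00 + (18,350/784.3)×359 + (784.3/2)×0.21×€102.00 = €1,888,499.25.
EOQ at €96.29 = 807.2 < 1300, so use break Q=1300: TC = 18,350×€96.29 + (18,350/1300.0)×359 + (1300.0/2)×0.21×€96.29 = €1,785,132.51.
EOQ at €95.62 = 810.0 < 5100, so use break Q=5100: TC = 18,350×€95.62 + (18,350/5100.0)×359 + (5100.0/2)×0.21×€95.62 = €1,807,123.21.
Lowest total cost is €1,785,132.51 at Q = 1300.0.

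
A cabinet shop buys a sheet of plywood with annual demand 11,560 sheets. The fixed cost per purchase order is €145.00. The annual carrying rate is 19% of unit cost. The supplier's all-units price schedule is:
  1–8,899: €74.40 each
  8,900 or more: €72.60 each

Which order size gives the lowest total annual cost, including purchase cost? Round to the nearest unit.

Q* ≈ 487 sheets

Holding cost per unit per year at price C is H = 0.19·C.
For each price level, check whether its EOQ is feasible; otherwise the best quantity at that price is the breakpoint.
EOQ at €74.40 = 487.0 (feasible in tier 1): TC = 11,560×€74.40 + (11,560/487.0)×145 + (487.0/2)×0.19×€74.40 = €866,948.01.
EOQ at €72.60 = 493.0 < 8900, so use break Q=8900: TC = 11,560×€72.60 + (11,560/8900.0)×145 + (8900.0/2)×0.19×€72.60 = €900,827.64.
Lowest total cost is €866,948.01 at Q = 487.0.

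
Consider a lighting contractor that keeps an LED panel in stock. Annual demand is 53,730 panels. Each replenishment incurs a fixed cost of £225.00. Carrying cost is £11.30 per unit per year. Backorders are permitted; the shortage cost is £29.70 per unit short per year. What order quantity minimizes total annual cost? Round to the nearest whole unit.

Q* ≈ 1,719 panels

With planned backorders, Q* = √(2DS/H) · √((H+B)/B).
√(2DS/H) = √(2 × 53,730 × 225 / 11.3) = 1462.768.
√((H+B)/B) = √((11.3+29.7)/29.7) = 1.1749.
Q* ≈ 1718.657.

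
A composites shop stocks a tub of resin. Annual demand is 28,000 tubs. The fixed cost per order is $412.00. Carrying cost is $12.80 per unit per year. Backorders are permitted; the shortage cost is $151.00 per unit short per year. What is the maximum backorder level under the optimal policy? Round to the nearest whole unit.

With planned backorders, Q* = √(2DS/H) · √((H+B)/B).
√(2DS/H) = √(2 × 28,000 × 412 / 12.8) = 1342.572.
√((H+B)/B) = √((12.8+151)/151) = 1.0415.
Q* ≈ 1398.319.
S* = Q* · H/(H+B) = 1398.319 × 12.8/163.8 ≈ 109.270.

S* ≈ 109 tubs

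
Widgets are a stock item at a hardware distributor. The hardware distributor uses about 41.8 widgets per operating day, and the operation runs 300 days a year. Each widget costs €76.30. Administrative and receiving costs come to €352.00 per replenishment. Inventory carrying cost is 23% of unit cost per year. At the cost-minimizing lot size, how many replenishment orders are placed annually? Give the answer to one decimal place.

N ≈ 17.7 orders per year

Annual demand D = 41.8 × 300 = 12,540.
Holding cost H = 0.23 × €76.30 = €17.5490 per unit per year.
Q* = √(2DS/H) = √(2 × 12,540 × 352 / 17.549) ≈ 709.27.
Orders per year = D / Q* = 12,540 / 709.27 ≈ 17.680.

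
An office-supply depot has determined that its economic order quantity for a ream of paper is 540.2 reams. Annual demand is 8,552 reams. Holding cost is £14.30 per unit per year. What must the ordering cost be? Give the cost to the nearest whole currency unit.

S ≈ £244

The basic EOQ model gives Q* = √(2DS/H); rearrange for the unknown.
From Q* = √(2DS/H): S = Q*²H / (2D) = 540.2² × 14.3 / (2 × 8,552) = 243.9762.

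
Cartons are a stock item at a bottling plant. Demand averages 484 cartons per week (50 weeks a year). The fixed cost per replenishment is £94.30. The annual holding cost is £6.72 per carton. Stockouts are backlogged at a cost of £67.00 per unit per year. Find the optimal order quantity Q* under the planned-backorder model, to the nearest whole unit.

Annual demand D = 484 × 50 = 24,200.
With planned backorders, Q* = √(2DS/H) · √((H+B)/B).
√(2DS/H) = √(2 × 24,200 × 94.3 / 6.72) = 824.127.
√((H+B)/B) = √((6.72+67)/67) = 1.0490.
Q* ≈ 864.468.

Q* ≈ 864 cartons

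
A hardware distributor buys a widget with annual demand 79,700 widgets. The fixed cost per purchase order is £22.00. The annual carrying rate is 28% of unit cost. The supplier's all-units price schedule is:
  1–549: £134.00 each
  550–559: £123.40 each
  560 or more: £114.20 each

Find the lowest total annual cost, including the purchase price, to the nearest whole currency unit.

Holding cost per unit per year at price C is H = 0.28·C.
Candidates are each tier's EOQ (if it falls in that tier) and each price-break quantity.
EOQ at £134.00 = 305.7 (feasible in tier 1): TC = 79,700×£134.00 + (79,700/305.7)×22 + (305.7/2)×0.28×£134.00 = £10,691,270.62.
EOQ at £123.40 = 318.6 < 550, so use break Q=550: TC = 79,700×£123.40 + (79,700/550.0)×22 + (550.0/2)×0.28×£123.40 = £9,847,669.80.
EOQ at £114.20 = 331.2 < 560, so use break Q=560: TC = 79,700×£114.20 + (79,700/560.0)×22 + (560.0/2)×0.28×£114.20 = £9,113,824.35.
Lowest total cost among the candidates is at Q = 560.0.

TC* ≈ £9,113,824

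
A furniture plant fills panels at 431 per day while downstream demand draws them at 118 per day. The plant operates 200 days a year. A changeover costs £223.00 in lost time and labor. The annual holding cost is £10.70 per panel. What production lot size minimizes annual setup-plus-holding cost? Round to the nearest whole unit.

Annual demand D = 118 × 200 = 23,600.
Production build-up factor (1 − d/p) = 1 − 118/431 = 0.7262.
Q* = √(2DS / (H(1 − d/p))) = √(2 × 23,600 × 223 / (10.7 × 0.7262)).
= √(10,525,600 / 7.7705) ≈ 1163.853.

Q* ≈ 1,164 panels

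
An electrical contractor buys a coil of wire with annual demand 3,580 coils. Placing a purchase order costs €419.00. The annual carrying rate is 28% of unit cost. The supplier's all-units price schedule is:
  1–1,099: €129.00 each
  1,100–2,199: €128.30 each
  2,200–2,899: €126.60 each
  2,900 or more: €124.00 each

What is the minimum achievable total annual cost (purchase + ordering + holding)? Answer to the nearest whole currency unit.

Holding cost per unit per year at price C is H = 0.28·C.
For each price level, check whether its EOQ is feasible; otherwise the best quantity at that price is the breakpoint.
EOQ at €129.00 = 288.2 (feasible in tier 1): TC = 3,580×€129.00 + (3,580/288.2)×419 + (288.2/2)×0.28×€129.00 = €472,229.68.
EOQ at €128.30 = 289.0 < 1100, so use break Q=1100: TC = 3,580×€128.30 + (3,580/1100.0)×419 + (1100.0/2)×0.28×€128.30 = €480,435.85.
EOQ at €126.60 = 290.9 < 2200, so use break Q=2200: TC = 3,580×€126.60 + (3,580/2200.0)×419 + (2200.0/2)×0.28×€126.60 = €492,902.63.
EOQ at €124.00 = 294.0 < 2900, so use break Q=2900: TC = 3,580×€124.00 + (3,580/2900.0)×419 + (2900.0/2)×0.28×€124.00 = €494,781.25.
Lowest total cost among the candidates is at Q = 288.2.

TC* ≈ €472,230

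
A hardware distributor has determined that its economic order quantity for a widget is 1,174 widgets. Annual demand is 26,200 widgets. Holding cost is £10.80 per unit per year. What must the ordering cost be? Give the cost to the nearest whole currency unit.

The basic EOQ model gives Q* = √(2DS/H); rearrange for the unknown.
From Q* = √(2DS/H): S = Q*²H / (2D) = 1,174² × 10.8 / (2 × 26,200) = 284.0722.

S ≈ £284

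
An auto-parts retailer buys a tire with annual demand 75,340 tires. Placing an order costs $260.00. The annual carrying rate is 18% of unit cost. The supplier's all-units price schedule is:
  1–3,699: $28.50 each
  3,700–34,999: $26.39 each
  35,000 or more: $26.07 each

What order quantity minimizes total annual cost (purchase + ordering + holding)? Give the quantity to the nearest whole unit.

Holding cost per unit per year at price C is H = 0.18·C.
Evaluate total cost at each tier's feasible EOQ or, if the EOQ is below the tier, at the tier's minimum quantity.
EOQ at $28.50 = 2763.5 (feasible in tier 1): TC = 75,340×$28.50 + (75,340/2763.5)×260 + (2763.5/2)×0.18×$28.50 = $2,161,366.64.
EOQ at $26.39 = 2871.8 < 3700, so use break Q=3700: TC = 75,340×$26.39 + (75,340/3700.0)×260 + (3700.0/2)×0.18×$26.39 = $2,002,304.63.
EOQ at $26.07 = 2889.4 < 35000, so use break Q=35000: TC = 75,340×$26.07 + (75,340/35000.0)×260 + (35000.0/2)×0.18×$26.07 = $2,046,793.97.
Lowest total cost is $2,002,304.63 at Q = 3700.0.

Q* ≈ 3,700 tires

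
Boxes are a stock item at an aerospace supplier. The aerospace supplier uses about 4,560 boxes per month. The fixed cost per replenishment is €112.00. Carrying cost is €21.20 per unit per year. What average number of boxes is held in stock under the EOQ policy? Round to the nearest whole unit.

Average inventory ≈ 380 boxes

Annual demand D = 4,560 × 12 = 54,720.
EOQ = √(2DS/H) = √(2 × 54,720 × 112 / 21.2) ≈ 760.38.
Average inventory = Q*/2 ≈ 760.38 / 2 = 380.189.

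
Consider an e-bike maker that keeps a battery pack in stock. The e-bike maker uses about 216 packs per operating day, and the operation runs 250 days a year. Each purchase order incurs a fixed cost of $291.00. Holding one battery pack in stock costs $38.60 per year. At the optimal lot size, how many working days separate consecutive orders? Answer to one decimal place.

Annual demand D = 216 × 250 = 54,000.
The optimal lot size = √(2DS/H) = √(2 × 54,000 × 291 / 38.6) ≈ 902.33.
Cycle time = Q*/D × 250 = 902.33 / 54,000 × 250 ≈ 4.177 days.

T ≈ 4.2 days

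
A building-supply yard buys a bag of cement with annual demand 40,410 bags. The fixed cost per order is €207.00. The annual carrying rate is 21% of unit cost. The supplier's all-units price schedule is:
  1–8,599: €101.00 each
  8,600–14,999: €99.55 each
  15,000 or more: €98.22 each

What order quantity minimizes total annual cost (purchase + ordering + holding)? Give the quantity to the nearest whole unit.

Q* ≈ 888 bags

Holding cost per unit per year at price C is H = 0.21·C.
Evaluate total cost at each tier's feasible EOQ or, if the EOQ is below the tier, at the tier's minimum quantity.
EOQ at €101.00 = 888.1 (feasible in tier 1): TC = 40,410×€101.00 + (40,410/888.1)×207 + (888.1/2)×0.21×€101.00 = €4,100,247.14.
EOQ at €99.55 = 894.6 < 8600, so use break Q=8600: TC = 40,410×€99.55 + (40,410/8600.0)×207 + (8600.0/2)×0.21×€99.55 = €4,113,681.81.
EOQ at €98.22 = 900.6 < 15000, so use break Q=15000: TC = 40,410×€98.22 + (40,410/15000.0)×207 + (15000.0/2)×0.21×€98.22 = €4,124,324.36.
Lowest total cost is €4,100,247.14 at Q = 888.1.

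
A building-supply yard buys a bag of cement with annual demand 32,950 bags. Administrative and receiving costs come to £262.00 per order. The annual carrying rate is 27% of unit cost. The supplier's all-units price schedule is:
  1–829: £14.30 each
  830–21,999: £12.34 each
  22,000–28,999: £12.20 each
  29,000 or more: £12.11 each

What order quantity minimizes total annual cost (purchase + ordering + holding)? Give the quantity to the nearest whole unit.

Holding cost per unit per year at price C is H = 0.27·C.
For each price level, check whether its EOQ is feasible; otherwise the best quantity at that price is the breakpoint.
Tier 1 (£14.30): EOQ = 2114.7 exceeds tier's upper bound 829, so this tier is dominated.
EOQ at £12.34 = 2276.4 (feasible in tier 2): TC = 32,950×£12.34 + (32,950/2276.4)×262 + (2276.4/2)×0.27×£12.34 = £414,187.60.
EOQ at £12.20 = 2289.5 < 22000, so use break Q=22000: TC = 32,950×£12.20 + (32,950/22000.0)×262 + (22000.0/2)×0.27×£12.20 = £438,616.40.
EOQ at £12.11 = 2297.9 < 29000, so use break Q=29000: TC = 32,950×£12.11 + (32,950/29000.0)×262 + (29000.0/2)×0.27×£12.11 = £446,732.84.
Lowest total cost is £414,187.60 at Q = 2276.4.

Q* ≈ 2,276 bags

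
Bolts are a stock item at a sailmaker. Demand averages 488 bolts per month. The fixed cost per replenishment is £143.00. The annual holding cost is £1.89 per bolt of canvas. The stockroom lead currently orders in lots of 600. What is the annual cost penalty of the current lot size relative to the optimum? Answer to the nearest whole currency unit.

Annual demand D = 488 × 12 = 5,856.
EOQ = √(2DS/H) = √(2 × 5,856 × 143 / 1.89) ≈ 941.35.
Cost at Q* = (D/Q*)S + (Q*/2)H = √(2DSH) ≈ £1,779.16.
Cost at Q = 600: (5,856/600)×143 + (600/2)×1.89 = £1,395.68 + £567.00 = £1,962.68.
Excess = £1,962.68 − £1,779.16 = £183.52.

Extra cost ≈ £184 per year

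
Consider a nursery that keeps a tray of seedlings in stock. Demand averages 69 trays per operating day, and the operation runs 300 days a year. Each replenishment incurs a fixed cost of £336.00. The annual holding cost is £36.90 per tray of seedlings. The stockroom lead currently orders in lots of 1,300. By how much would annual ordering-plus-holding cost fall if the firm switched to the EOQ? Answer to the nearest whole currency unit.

Extra cost ≈ £6,679 per year

Annual demand D = 69 × 300 = 20,700.
EOQ = √(2DS/H) = √(2 × 20,700 × 336 / 36.9) ≈ 613.98.
Cost at Q* = (D/Q*)S + (Q*/2)H = √(2DSH) ≈ £22,655.99.
Cost at Q = 1,300: (20,700/1,300)×336 + (1,300/2)×36.9 = £5,350.15 + £23,985.00 = £29,335.15.
Excess = £29,335.15 − £22,655.99 = £6,679.17.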